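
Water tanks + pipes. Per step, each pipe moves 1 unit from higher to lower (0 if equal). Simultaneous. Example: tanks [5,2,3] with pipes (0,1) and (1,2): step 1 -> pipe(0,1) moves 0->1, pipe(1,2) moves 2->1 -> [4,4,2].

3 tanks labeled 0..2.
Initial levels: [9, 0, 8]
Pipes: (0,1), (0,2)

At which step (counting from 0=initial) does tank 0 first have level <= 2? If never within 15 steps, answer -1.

Step 1: flows [0->1,0->2] -> levels [7 1 9]
Step 2: flows [0->1,2->0] -> levels [7 2 8]
Step 3: flows [0->1,2->0] -> levels [7 3 7]
Step 4: flows [0->1,0=2] -> levels [6 4 7]
Step 5: flows [0->1,2->0] -> levels [6 5 6]
Step 6: flows [0->1,0=2] -> levels [5 6 6]
Step 7: flows [1->0,2->0] -> levels [7 5 5]
Step 8: flows [0->1,0->2] -> levels [5 6 6]
  -> period-2 cycle (repeats step 6); tank 0 never drops to <=2
Tank 0 never reaches <=2 within 15 steps

Answer: -1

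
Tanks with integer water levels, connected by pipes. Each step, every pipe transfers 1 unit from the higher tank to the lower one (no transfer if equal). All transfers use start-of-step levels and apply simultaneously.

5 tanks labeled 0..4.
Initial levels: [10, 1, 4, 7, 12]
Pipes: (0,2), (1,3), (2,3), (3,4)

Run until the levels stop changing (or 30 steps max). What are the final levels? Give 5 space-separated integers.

Step 1: flows [0->2,3->1,3->2,4->3] -> levels [9 2 6 6 11]
Step 2: flows [0->2,3->1,2=3,4->3] -> levels [8 3 7 6 10]
Step 3: flows [0->2,3->1,2->3,4->3] -> levels [7 4 7 7 9]
Step 4: flows [0=2,3->1,2=3,4->3] -> levels [7 5 7 7 8]
Step 5: flows [0=2,3->1,2=3,4->3] -> levels [7 6 7 7 7]
Step 6: flows [0=2,3->1,2=3,3=4] -> levels [7 7 7 6 7]
Step 7: flows [0=2,1->3,2->3,4->3] -> levels [7 6 6 9 6]
Step 8: flows [0->2,3->1,3->2,3->4] -> levels [6 7 8 6 7]
Step 9: flows [2->0,1->3,2->3,4->3] -> levels [7 6 6 9 6]
  -> period-2 cycle: step 9 state = step 7 state; never stabilizes
  -> state at step 30: (30-7) mod 2 = 1, same as step 8 -> [6 7 8 6 7]

Answer: 6 7 8 6 7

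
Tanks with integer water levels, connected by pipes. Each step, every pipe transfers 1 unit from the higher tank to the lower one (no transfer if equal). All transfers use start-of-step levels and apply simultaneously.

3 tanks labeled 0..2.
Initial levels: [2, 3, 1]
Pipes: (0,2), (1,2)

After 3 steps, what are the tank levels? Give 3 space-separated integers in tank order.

Answer: 1 2 3

Derivation:
Step 1: flows [0->2,1->2] -> levels [1 2 3]
Step 2: flows [2->0,2->1] -> levels [2 3 1]
  -> period-2 cycle: step 2 state = step 0 state
  -> state at step 3: (3-0) mod 2 = 1, same as step 1 -> [1 2 3]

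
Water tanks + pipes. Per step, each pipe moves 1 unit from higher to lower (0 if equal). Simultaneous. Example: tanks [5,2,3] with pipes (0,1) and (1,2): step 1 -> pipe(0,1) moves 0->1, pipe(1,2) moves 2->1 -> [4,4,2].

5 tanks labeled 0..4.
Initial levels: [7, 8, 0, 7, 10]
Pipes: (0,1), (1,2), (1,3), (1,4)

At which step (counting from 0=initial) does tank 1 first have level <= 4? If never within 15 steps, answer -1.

Step 1: flows [1->0,1->2,1->3,4->1] -> levels [8 6 1 8 9]
Step 2: flows [0->1,1->2,3->1,4->1] -> levels [7 8 2 7 8]
Step 3: flows [1->0,1->2,1->3,1=4] -> levels [8 5 3 8 8]
Step 4: flows [0->1,1->2,3->1,4->1] -> levels [7 7 4 7 7]
Step 5: flows [0=1,1->2,1=3,1=4] -> levels [7 6 5 7 7]
Step 6: flows [0->1,1->2,3->1,4->1] -> levels [6 8 6 6 6]
Step 7: flows [1->0,1->2,1->3,1->4] -> levels [7 4 7 7 7]
Tank 1 first reaches <=4 at step 7

Answer: 7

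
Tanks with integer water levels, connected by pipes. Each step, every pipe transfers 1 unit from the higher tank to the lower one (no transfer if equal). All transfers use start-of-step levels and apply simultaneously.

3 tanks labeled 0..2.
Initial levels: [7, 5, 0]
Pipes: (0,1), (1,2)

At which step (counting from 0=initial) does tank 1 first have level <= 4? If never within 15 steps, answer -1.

Answer: 3

Derivation:
Step 1: flows [0->1,1->2] -> levels [6 5 1]
Step 2: flows [0->1,1->2] -> levels [5 5 2]
Step 3: flows [0=1,1->2] -> levels [5 4 3]
Tank 1 first reaches <=4 at step 3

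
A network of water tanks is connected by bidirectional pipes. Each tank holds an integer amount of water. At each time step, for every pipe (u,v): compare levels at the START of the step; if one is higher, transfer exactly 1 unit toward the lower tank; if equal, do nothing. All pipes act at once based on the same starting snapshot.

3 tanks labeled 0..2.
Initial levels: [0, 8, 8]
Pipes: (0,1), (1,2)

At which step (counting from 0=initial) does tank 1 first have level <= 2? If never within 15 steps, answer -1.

Answer: -1

Derivation:
Step 1: flows [1->0,1=2] -> levels [1 7 8]
Step 2: flows [1->0,2->1] -> levels [2 7 7]
Step 3: flows [1->0,1=2] -> levels [3 6 7]
Step 4: flows [1->0,2->1] -> levels [4 6 6]
Step 5: flows [1->0,1=2] -> levels [5 5 6]
Step 6: flows [0=1,2->1] -> levels [5 6 5]
Step 7: flows [1->0,1->2] -> levels [6 4 6]
Step 8: flows [0->1,2->1] -> levels [5 6 5]
  -> period-2 cycle (repeats step 6); tank 1 never drops to <=2
Tank 1 never reaches <=2 within 15 steps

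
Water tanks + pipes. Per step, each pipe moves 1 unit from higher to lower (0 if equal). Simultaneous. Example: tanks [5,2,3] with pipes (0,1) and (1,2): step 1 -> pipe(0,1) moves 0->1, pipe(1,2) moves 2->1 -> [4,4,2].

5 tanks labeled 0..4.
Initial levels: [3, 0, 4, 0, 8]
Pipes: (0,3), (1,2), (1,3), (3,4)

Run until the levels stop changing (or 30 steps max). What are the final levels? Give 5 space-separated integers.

Answer: 4 4 2 1 4

Derivation:
Step 1: flows [0->3,2->1,1=3,4->3] -> levels [2 1 3 2 7]
Step 2: flows [0=3,2->1,3->1,4->3] -> levels [2 3 2 2 6]
Step 3: flows [0=3,1->2,1->3,4->3] -> levels [2 1 3 4 5]
Step 4: flows [3->0,2->1,3->1,4->3] -> levels [3 3 2 3 4]
Step 5: flows [0=3,1->2,1=3,4->3] -> levels [3 2 3 4 3]
Step 6: flows [3->0,2->1,3->1,3->4] -> levels [4 4 2 1 4]
Step 7: flows [0->3,1->2,1->3,4->3] -> levels [3 2 3 4 3]
  -> period-2 cycle: step 7 state = step 5 state; never stabilizes
  -> state at step 30: (30-5) mod 2 = 1, same as step 6 -> [4 4 2 1 4]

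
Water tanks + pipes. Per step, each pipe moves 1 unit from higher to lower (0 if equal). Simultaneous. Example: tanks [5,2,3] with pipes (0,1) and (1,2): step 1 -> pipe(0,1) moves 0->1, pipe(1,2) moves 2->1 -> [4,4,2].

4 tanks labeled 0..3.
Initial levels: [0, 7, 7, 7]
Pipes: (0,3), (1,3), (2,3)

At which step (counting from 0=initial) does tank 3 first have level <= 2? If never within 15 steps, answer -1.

Answer: -1

Derivation:
Step 1: flows [3->0,1=3,2=3] -> levels [1 7 7 6]
Step 2: flows [3->0,1->3,2->3] -> levels [2 6 6 7]
Step 3: flows [3->0,3->1,3->2] -> levels [3 7 7 4]
Step 4: flows [3->0,1->3,2->3] -> levels [4 6 6 5]
Step 5: flows [3->0,1->3,2->3] -> levels [5 5 5 6]
Step 6: flows [3->0,3->1,3->2] -> levels [6 6 6 3]
Step 7: flows [0->3,1->3,2->3] -> levels [5 5 5 6]
  -> period-2 cycle (repeats step 5); tank 3 never drops to <=2
Tank 3 never reaches <=2 within 15 steps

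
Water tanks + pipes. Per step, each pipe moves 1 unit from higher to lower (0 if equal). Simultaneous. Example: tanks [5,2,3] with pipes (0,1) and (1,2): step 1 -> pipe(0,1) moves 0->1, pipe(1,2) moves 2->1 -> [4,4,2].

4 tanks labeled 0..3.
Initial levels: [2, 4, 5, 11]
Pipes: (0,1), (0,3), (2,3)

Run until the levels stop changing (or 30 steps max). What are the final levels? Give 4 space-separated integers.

Answer: 4 6 5 7

Derivation:
Step 1: flows [1->0,3->0,3->2] -> levels [4 3 6 9]
Step 2: flows [0->1,3->0,3->2] -> levels [4 4 7 7]
Step 3: flows [0=1,3->0,2=3] -> levels [5 4 7 6]
Step 4: flows [0->1,3->0,2->3] -> levels [5 5 6 6]
Step 5: flows [0=1,3->0,2=3] -> levels [6 5 6 5]
Step 6: flows [0->1,0->3,2->3] -> levels [4 6 5 7]
Step 7: flows [1->0,3->0,3->2] -> levels [6 5 6 5]
  -> period-2 cycle: step 7 state = step 5 state; never stabilizes
  -> state at step 30: (30-5) mod 2 = 1, same as step 6 -> [4 6 5 7]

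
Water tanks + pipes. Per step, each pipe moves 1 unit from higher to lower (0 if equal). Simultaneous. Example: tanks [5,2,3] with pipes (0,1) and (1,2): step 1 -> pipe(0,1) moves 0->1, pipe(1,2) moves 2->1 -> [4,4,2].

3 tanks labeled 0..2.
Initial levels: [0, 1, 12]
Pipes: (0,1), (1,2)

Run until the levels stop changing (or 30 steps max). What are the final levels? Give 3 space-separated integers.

Answer: 4 5 4

Derivation:
Step 1: flows [1->0,2->1] -> levels [1 1 11]
Step 2: flows [0=1,2->1] -> levels [1 2 10]
Step 3: flows [1->0,2->1] -> levels [2 2 9]
Step 4: flows [0=1,2->1] -> levels [2 3 8]
Step 5: flows [1->0,2->1] -> levels [3 3 7]
Step 6: flows [0=1,2->1] -> levels [3 4 6]
Step 7: flows [1->0,2->1] -> levels [4 4 5]
Step 8: flows [0=1,2->1] -> levels [4 5 4]
Step 9: flows [1->0,1->2] -> levels [5 3 5]
Step 10: flows [0->1,2->1] -> levels [4 5 4]
  -> period-2 cycle: step 10 state = step 8 state; never stabilizes
  -> state at step 30: (30-8) mod 2 = 0, same as step 8 -> [4 5 4]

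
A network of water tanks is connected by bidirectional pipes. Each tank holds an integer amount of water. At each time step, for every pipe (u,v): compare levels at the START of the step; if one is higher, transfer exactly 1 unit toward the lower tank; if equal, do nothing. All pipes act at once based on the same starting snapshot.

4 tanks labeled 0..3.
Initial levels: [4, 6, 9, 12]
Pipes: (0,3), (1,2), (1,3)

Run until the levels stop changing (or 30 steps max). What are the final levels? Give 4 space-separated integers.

Step 1: flows [3->0,2->1,3->1] -> levels [5 8 8 10]
Step 2: flows [3->0,1=2,3->1] -> levels [6 9 8 8]
Step 3: flows [3->0,1->2,1->3] -> levels [7 7 9 8]
Step 4: flows [3->0,2->1,3->1] -> levels [8 9 8 6]
Step 5: flows [0->3,1->2,1->3] -> levels [7 7 9 8]
  -> period-2 cycle: step 5 state = step 3 state; never stabilizes
  -> state at step 30: (30-3) mod 2 = 1, same as step 4 -> [8 9 8 6]

Answer: 8 9 8 6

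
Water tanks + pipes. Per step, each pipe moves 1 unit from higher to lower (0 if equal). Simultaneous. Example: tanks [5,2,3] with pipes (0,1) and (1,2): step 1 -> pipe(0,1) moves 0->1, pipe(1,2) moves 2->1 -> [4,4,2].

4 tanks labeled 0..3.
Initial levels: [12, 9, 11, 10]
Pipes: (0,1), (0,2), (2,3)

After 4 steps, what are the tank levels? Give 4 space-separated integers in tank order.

Answer: 11 10 10 11

Derivation:
Step 1: flows [0->1,0->2,2->3] -> levels [10 10 11 11]
Step 2: flows [0=1,2->0,2=3] -> levels [11 10 10 11]
Step 3: flows [0->1,0->2,3->2] -> levels [9 11 12 10]
Step 4: flows [1->0,2->0,2->3] -> levels [11 10 10 11]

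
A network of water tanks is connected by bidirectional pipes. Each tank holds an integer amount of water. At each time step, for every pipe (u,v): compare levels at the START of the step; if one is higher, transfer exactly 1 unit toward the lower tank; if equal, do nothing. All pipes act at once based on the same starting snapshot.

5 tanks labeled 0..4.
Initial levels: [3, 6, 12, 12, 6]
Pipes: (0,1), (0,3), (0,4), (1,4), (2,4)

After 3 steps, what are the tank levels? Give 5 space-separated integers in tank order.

Answer: 8 5 9 9 8

Derivation:
Step 1: flows [1->0,3->0,4->0,1=4,2->4] -> levels [6 5 11 11 6]
Step 2: flows [0->1,3->0,0=4,4->1,2->4] -> levels [6 7 10 10 6]
Step 3: flows [1->0,3->0,0=4,1->4,2->4] -> levels [8 5 9 9 8]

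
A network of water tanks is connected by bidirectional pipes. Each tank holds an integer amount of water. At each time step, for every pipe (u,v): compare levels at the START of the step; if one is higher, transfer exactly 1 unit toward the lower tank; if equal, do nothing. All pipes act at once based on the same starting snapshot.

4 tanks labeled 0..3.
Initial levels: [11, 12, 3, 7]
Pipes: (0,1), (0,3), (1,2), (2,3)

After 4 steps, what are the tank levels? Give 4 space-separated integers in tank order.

Answer: 7 9 8 9

Derivation:
Step 1: flows [1->0,0->3,1->2,3->2] -> levels [11 10 5 7]
Step 2: flows [0->1,0->3,1->2,3->2] -> levels [9 10 7 7]
Step 3: flows [1->0,0->3,1->2,2=3] -> levels [9 8 8 8]
Step 4: flows [0->1,0->3,1=2,2=3] -> levels [7 9 8 9]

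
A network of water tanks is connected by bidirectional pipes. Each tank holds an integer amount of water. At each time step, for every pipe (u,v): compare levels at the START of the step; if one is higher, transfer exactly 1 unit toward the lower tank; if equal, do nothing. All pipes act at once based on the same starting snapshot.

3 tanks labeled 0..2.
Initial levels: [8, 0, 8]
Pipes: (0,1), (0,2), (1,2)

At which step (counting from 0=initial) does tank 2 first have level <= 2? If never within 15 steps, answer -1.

Answer: -1

Derivation:
Step 1: flows [0->1,0=2,2->1] -> levels [7 2 7]
Step 2: flows [0->1,0=2,2->1] -> levels [6 4 6]
Step 3: flows [0->1,0=2,2->1] -> levels [5 6 5]
Step 4: flows [1->0,0=2,1->2] -> levels [6 4 6]
  -> period-2 cycle (repeats step 2); tank 2 never drops to <=2
Tank 2 never reaches <=2 within 15 steps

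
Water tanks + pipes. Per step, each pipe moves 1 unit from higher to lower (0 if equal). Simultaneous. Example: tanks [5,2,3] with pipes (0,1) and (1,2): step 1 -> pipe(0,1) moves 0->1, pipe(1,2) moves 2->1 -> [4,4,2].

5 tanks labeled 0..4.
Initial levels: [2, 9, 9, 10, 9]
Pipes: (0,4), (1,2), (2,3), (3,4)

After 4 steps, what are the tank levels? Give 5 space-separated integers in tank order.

Answer: 6 10 8 8 7

Derivation:
Step 1: flows [4->0,1=2,3->2,3->4] -> levels [3 9 10 8 9]
Step 2: flows [4->0,2->1,2->3,4->3] -> levels [4 10 8 10 7]
Step 3: flows [4->0,1->2,3->2,3->4] -> levels [5 9 10 8 7]
Step 4: flows [4->0,2->1,2->3,3->4] -> levels [6 10 8 8 7]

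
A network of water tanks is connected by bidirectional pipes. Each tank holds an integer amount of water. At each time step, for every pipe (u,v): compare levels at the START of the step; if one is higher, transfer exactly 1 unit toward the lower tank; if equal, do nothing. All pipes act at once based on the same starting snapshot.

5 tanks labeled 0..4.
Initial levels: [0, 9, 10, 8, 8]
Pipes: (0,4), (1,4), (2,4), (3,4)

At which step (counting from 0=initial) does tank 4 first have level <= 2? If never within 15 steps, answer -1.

Step 1: flows [4->0,1->4,2->4,3=4] -> levels [1 8 9 8 9]
Step 2: flows [4->0,4->1,2=4,4->3] -> levels [2 9 9 9 6]
Step 3: flows [4->0,1->4,2->4,3->4] -> levels [3 8 8 8 8]
Step 4: flows [4->0,1=4,2=4,3=4] -> levels [4 8 8 8 7]
Step 5: flows [4->0,1->4,2->4,3->4] -> levels [5 7 7 7 9]
Step 6: flows [4->0,4->1,4->2,4->3] -> levels [6 8 8 8 5]
Step 7: flows [0->4,1->4,2->4,3->4] -> levels [5 7 7 7 9]
  -> period-2 cycle (repeats step 5); tank 4 never drops to <=2
Tank 4 never reaches <=2 within 15 steps

Answer: -1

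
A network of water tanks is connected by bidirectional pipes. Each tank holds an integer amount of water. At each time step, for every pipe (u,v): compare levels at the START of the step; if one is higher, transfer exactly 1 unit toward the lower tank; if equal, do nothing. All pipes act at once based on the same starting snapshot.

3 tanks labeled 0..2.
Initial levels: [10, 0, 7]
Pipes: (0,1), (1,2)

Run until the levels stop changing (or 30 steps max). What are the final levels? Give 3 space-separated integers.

Step 1: flows [0->1,2->1] -> levels [9 2 6]
Step 2: flows [0->1,2->1] -> levels [8 4 5]
Step 3: flows [0->1,2->1] -> levels [7 6 4]
Step 4: flows [0->1,1->2] -> levels [6 6 5]
Step 5: flows [0=1,1->2] -> levels [6 5 6]
Step 6: flows [0->1,2->1] -> levels [5 7 5]
Step 7: flows [1->0,1->2] -> levels [6 5 6]
  -> period-2 cycle: step 7 state = step 5 state; never stabilizes
  -> state at step 30: (30-5) mod 2 = 1, same as step 6 -> [5 7 5]

Answer: 5 7 5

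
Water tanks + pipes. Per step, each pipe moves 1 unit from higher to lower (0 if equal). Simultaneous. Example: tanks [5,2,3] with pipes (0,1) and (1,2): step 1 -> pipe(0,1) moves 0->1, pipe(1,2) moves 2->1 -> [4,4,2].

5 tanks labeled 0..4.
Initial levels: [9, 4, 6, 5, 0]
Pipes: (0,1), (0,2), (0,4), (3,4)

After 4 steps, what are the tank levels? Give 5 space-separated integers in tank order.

Answer: 3 6 6 4 5

Derivation:
Step 1: flows [0->1,0->2,0->4,3->4] -> levels [6 5 7 4 2]
Step 2: flows [0->1,2->0,0->4,3->4] -> levels [5 6 6 3 4]
Step 3: flows [1->0,2->0,0->4,4->3] -> levels [6 5 5 4 4]
Step 4: flows [0->1,0->2,0->4,3=4] -> levels [3 6 6 4 5]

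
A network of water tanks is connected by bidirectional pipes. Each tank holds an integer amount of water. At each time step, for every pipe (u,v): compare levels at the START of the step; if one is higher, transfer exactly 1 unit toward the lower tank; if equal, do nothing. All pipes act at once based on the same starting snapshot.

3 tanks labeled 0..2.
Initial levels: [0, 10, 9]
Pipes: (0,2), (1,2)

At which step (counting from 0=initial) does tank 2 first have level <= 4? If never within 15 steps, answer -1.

Step 1: flows [2->0,1->2] -> levels [1 9 9]
Step 2: flows [2->0,1=2] -> levels [2 9 8]
Step 3: flows [2->0,1->2] -> levels [3 8 8]
Step 4: flows [2->0,1=2] -> levels [4 8 7]
Step 5: flows [2->0,1->2] -> levels [5 7 7]
Step 6: flows [2->0,1=2] -> levels [6 7 6]
Step 7: flows [0=2,1->2] -> levels [6 6 7]
Step 8: flows [2->0,2->1] -> levels [7 7 5]
Step 9: flows [0->2,1->2] -> levels [6 6 7]
  -> period-2 cycle (repeats step 7); tank 2 never drops to <=4
Tank 2 never reaches <=4 within 15 steps

Answer: -1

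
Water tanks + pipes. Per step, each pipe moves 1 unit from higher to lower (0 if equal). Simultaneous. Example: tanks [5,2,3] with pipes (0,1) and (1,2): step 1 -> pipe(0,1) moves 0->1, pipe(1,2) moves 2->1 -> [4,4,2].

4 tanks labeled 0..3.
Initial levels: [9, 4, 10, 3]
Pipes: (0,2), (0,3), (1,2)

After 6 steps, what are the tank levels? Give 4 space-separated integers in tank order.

Answer: 5 6 8 7

Derivation:
Step 1: flows [2->0,0->3,2->1] -> levels [9 5 8 4]
Step 2: flows [0->2,0->3,2->1] -> levels [7 6 8 5]
Step 3: flows [2->0,0->3,2->1] -> levels [7 7 6 6]
Step 4: flows [0->2,0->3,1->2] -> levels [5 6 8 7]
Step 5: flows [2->0,3->0,2->1] -> levels [7 7 6 6]
  -> period-2 cycle: step 5 state = step 3 state
  -> state at step 6: (6-3) mod 2 = 1, same as step 4 -> [5 6 8 7]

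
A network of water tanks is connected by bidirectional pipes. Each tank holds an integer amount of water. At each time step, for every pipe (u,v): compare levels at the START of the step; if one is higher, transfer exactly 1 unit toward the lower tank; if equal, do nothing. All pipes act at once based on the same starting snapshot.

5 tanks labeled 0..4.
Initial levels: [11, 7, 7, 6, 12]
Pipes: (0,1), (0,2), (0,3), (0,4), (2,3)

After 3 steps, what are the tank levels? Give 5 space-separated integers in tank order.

Answer: 11 8 7 8 9

Derivation:
Step 1: flows [0->1,0->2,0->3,4->0,2->3] -> levels [9 8 7 8 11]
Step 2: flows [0->1,0->2,0->3,4->0,3->2] -> levels [7 9 9 8 10]
Step 3: flows [1->0,2->0,3->0,4->0,2->3] -> levels [11 8 7 8 9]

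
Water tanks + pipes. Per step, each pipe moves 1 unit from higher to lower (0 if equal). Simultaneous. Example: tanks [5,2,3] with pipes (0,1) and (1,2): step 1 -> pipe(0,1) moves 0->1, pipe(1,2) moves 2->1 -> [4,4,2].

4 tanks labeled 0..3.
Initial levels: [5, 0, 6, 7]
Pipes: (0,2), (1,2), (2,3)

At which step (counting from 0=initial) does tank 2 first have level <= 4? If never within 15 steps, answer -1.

Step 1: flows [2->0,2->1,3->2] -> levels [6 1 5 6]
Step 2: flows [0->2,2->1,3->2] -> levels [5 2 6 5]
Step 3: flows [2->0,2->1,2->3] -> levels [6 3 3 6]
Tank 2 first reaches <=4 at step 3

Answer: 3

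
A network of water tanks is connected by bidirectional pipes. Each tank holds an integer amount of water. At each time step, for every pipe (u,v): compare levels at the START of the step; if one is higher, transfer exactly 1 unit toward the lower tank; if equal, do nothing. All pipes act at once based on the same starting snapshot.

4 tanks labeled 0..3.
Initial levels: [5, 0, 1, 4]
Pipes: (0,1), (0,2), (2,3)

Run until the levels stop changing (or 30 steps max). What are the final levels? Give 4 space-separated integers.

Answer: 1 3 4 2

Derivation:
Step 1: flows [0->1,0->2,3->2] -> levels [3 1 3 3]
Step 2: flows [0->1,0=2,2=3] -> levels [2 2 3 3]
Step 3: flows [0=1,2->0,2=3] -> levels [3 2 2 3]
Step 4: flows [0->1,0->2,3->2] -> levels [1 3 4 2]
Step 5: flows [1->0,2->0,2->3] -> levels [3 2 2 3]
  -> period-2 cycle: step 5 state = step 3 state; never stabilizes
  -> state at step 30: (30-3) mod 2 = 1, same as step 4 -> [1 3 4 2]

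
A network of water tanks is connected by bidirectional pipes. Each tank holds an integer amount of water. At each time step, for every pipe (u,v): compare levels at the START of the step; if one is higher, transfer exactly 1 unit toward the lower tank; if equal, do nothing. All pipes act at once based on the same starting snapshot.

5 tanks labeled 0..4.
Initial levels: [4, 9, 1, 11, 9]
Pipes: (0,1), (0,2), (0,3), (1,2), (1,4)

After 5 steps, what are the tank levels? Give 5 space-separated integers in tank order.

Step 1: flows [1->0,0->2,3->0,1->2,1=4] -> levels [5 7 3 10 9]
Step 2: flows [1->0,0->2,3->0,1->2,4->1] -> levels [6 6 5 9 8]
Step 3: flows [0=1,0->2,3->0,1->2,4->1] -> levels [6 6 7 8 7]
Step 4: flows [0=1,2->0,3->0,2->1,4->1] -> levels [8 8 5 7 6]
Step 5: flows [0=1,0->2,0->3,1->2,1->4] -> levels [6 6 7 8 7]

Answer: 6 6 7 8 7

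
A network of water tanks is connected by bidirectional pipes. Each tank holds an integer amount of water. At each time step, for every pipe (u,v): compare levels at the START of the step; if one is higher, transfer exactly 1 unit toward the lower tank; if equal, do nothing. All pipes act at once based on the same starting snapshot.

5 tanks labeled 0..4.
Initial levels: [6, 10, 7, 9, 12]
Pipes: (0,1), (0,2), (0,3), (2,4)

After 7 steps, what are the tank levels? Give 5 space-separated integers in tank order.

Answer: 10 8 8 8 10

Derivation:
Step 1: flows [1->0,2->0,3->0,4->2] -> levels [9 9 7 8 11]
Step 2: flows [0=1,0->2,0->3,4->2] -> levels [7 9 9 9 10]
Step 3: flows [1->0,2->0,3->0,4->2] -> levels [10 8 9 8 9]
Step 4: flows [0->1,0->2,0->3,2=4] -> levels [7 9 10 9 9]
Step 5: flows [1->0,2->0,3->0,2->4] -> levels [10 8 8 8 10]
Step 6: flows [0->1,0->2,0->3,4->2] -> levels [7 9 10 9 9]
  -> period-2 cycle: step 6 state = step 4 state
  -> state at step 7: (7-4) mod 2 = 1, same as step 5 -> [10 8 8 8 10]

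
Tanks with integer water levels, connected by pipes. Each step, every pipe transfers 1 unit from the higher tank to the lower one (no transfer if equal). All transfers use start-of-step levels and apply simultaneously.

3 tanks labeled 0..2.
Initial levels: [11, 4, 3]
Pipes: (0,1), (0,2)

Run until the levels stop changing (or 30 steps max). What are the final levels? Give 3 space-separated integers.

Answer: 7 6 5

Derivation:
Step 1: flows [0->1,0->2] -> levels [9 5 4]
Step 2: flows [0->1,0->2] -> levels [7 6 5]
Step 3: flows [0->1,0->2] -> levels [5 7 6]
Step 4: flows [1->0,2->0] -> levels [7 6 5]
  -> period-2 cycle: step 4 state = step 2 state; never stabilizes
  -> state at step 30: (30-2) mod 2 = 0, same as step 2 -> [7 6 5]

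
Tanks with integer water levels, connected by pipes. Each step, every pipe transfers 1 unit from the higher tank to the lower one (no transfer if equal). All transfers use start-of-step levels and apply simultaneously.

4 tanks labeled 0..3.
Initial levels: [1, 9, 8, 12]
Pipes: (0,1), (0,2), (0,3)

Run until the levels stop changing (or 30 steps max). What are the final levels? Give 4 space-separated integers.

Step 1: flows [1->0,2->0,3->0] -> levels [4 8 7 11]
Step 2: flows [1->0,2->0,3->0] -> levels [7 7 6 10]
Step 3: flows [0=1,0->2,3->0] -> levels [7 7 7 9]
Step 4: flows [0=1,0=2,3->0] -> levels [8 7 7 8]
Step 5: flows [0->1,0->2,0=3] -> levels [6 8 8 8]
Step 6: flows [1->0,2->0,3->0] -> levels [9 7 7 7]
Step 7: flows [0->1,0->2,0->3] -> levels [6 8 8 8]
  -> period-2 cycle: step 7 state = step 5 state; never stabilizes
  -> state at step 30: (30-5) mod 2 = 1, same as step 6 -> [9 7 7 7]

Answer: 9 7 7 7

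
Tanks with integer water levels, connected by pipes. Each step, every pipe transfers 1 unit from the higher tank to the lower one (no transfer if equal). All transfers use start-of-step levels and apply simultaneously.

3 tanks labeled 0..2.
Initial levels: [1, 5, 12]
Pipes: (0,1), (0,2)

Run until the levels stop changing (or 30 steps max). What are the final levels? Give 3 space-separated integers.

Step 1: flows [1->0,2->0] -> levels [3 4 11]
Step 2: flows [1->0,2->0] -> levels [5 3 10]
Step 3: flows [0->1,2->0] -> levels [5 4 9]
Step 4: flows [0->1,2->0] -> levels [5 5 8]
Step 5: flows [0=1,2->0] -> levels [6 5 7]
Step 6: flows [0->1,2->0] -> levels [6 6 6]
Step 7: flows [0=1,0=2] -> levels [6 6 6]
  -> stable (no change)

Answer: 6 6 6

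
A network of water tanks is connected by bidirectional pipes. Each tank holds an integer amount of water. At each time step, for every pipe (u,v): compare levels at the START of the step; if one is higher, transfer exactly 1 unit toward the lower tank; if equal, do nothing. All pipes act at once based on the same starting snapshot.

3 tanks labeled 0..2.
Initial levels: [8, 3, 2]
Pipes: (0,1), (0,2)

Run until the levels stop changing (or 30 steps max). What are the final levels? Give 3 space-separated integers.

Answer: 3 5 5

Derivation:
Step 1: flows [0->1,0->2] -> levels [6 4 3]
Step 2: flows [0->1,0->2] -> levels [4 5 4]
Step 3: flows [1->0,0=2] -> levels [5 4 4]
Step 4: flows [0->1,0->2] -> levels [3 5 5]
Step 5: flows [1->0,2->0] -> levels [5 4 4]
  -> period-2 cycle: step 5 state = step 3 state; never stabilizes
  -> state at step 30: (30-3) mod 2 = 1, same as step 4 -> [3 5 5]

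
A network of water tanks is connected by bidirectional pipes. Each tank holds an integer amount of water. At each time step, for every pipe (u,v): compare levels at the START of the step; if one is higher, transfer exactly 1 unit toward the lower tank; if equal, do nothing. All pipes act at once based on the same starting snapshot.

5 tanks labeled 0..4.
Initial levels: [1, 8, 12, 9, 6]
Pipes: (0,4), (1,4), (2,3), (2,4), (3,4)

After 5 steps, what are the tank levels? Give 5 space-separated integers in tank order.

Step 1: flows [4->0,1->4,2->3,2->4,3->4] -> levels [2 7 10 9 8]
Step 2: flows [4->0,4->1,2->3,2->4,3->4] -> levels [3 8 8 9 8]
Step 3: flows [4->0,1=4,3->2,2=4,3->4] -> levels [4 8 9 7 8]
Step 4: flows [4->0,1=4,2->3,2->4,4->3] -> levels [5 8 7 9 7]
Step 5: flows [4->0,1->4,3->2,2=4,3->4] -> levels [6 7 8 7 8]

Answer: 6 7 8 7 8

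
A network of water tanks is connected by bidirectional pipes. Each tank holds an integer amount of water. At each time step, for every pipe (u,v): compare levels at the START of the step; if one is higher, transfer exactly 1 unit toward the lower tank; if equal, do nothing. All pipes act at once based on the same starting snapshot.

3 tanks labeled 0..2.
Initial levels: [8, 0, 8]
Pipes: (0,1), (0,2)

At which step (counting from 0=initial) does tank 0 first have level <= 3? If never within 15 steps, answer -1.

Answer: -1

Derivation:
Step 1: flows [0->1,0=2] -> levels [7 1 8]
Step 2: flows [0->1,2->0] -> levels [7 2 7]
Step 3: flows [0->1,0=2] -> levels [6 3 7]
Step 4: flows [0->1,2->0] -> levels [6 4 6]
Step 5: flows [0->1,0=2] -> levels [5 5 6]
Step 6: flows [0=1,2->0] -> levels [6 5 5]
Step 7: flows [0->1,0->2] -> levels [4 6 6]
Step 8: flows [1->0,2->0] -> levels [6 5 5]
  -> period-2 cycle (repeats step 6); tank 0 never drops to <=3
Tank 0 never reaches <=3 within 15 steps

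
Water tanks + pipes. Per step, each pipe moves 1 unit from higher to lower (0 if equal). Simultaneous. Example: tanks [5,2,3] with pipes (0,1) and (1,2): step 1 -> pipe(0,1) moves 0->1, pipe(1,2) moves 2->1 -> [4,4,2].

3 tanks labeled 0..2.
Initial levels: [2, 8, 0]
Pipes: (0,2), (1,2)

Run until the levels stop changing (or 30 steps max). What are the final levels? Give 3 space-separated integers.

Step 1: flows [0->2,1->2] -> levels [1 7 2]
Step 2: flows [2->0,1->2] -> levels [2 6 2]
Step 3: flows [0=2,1->2] -> levels [2 5 3]
Step 4: flows [2->0,1->2] -> levels [3 4 3]
Step 5: flows [0=2,1->2] -> levels [3 3 4]
Step 6: flows [2->0,2->1] -> levels [4 4 2]
Step 7: flows [0->2,1->2] -> levels [3 3 4]
  -> period-2 cycle: step 7 state = step 5 state; never stabilizes
  -> state at step 30: (30-5) mod 2 = 1, same as step 6 -> [4 4 2]

Answer: 4 4 2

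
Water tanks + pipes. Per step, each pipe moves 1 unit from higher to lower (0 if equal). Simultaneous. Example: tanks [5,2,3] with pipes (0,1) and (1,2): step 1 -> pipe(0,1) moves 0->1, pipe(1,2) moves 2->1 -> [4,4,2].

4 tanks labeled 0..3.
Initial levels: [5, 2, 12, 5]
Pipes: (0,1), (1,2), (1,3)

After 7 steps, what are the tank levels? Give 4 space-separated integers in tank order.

Step 1: flows [0->1,2->1,3->1] -> levels [4 5 11 4]
Step 2: flows [1->0,2->1,1->3] -> levels [5 4 10 5]
Step 3: flows [0->1,2->1,3->1] -> levels [4 7 9 4]
Step 4: flows [1->0,2->1,1->3] -> levels [5 6 8 5]
Step 5: flows [1->0,2->1,1->3] -> levels [6 5 7 6]
Step 6: flows [0->1,2->1,3->1] -> levels [5 8 6 5]
Step 7: flows [1->0,1->2,1->3] -> levels [6 5 7 6]

Answer: 6 5 7 6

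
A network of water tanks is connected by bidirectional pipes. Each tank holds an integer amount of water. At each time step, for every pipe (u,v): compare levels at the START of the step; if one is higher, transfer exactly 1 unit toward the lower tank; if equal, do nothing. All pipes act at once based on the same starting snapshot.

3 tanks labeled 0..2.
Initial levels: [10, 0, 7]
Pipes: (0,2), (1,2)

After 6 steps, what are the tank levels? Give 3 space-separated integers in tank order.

Step 1: flows [0->2,2->1] -> levels [9 1 7]
Step 2: flows [0->2,2->1] -> levels [8 2 7]
Step 3: flows [0->2,2->1] -> levels [7 3 7]
Step 4: flows [0=2,2->1] -> levels [7 4 6]
Step 5: flows [0->2,2->1] -> levels [6 5 6]
Step 6: flows [0=2,2->1] -> levels [6 6 5]

Answer: 6 6 5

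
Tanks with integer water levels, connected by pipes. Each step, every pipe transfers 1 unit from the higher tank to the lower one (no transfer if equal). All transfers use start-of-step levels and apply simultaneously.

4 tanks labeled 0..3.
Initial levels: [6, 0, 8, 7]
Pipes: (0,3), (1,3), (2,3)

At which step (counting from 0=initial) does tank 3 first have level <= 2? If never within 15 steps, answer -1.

Step 1: flows [3->0,3->1,2->3] -> levels [7 1 7 6]
Step 2: flows [0->3,3->1,2->3] -> levels [6 2 6 7]
Step 3: flows [3->0,3->1,3->2] -> levels [7 3 7 4]
Step 4: flows [0->3,3->1,2->3] -> levels [6 4 6 5]
Step 5: flows [0->3,3->1,2->3] -> levels [5 5 5 6]
Step 6: flows [3->0,3->1,3->2] -> levels [6 6 6 3]
Step 7: flows [0->3,1->3,2->3] -> levels [5 5 5 6]
  -> period-2 cycle (repeats step 5); tank 3 never drops to <=2
Tank 3 never reaches <=2 within 15 steps

Answer: -1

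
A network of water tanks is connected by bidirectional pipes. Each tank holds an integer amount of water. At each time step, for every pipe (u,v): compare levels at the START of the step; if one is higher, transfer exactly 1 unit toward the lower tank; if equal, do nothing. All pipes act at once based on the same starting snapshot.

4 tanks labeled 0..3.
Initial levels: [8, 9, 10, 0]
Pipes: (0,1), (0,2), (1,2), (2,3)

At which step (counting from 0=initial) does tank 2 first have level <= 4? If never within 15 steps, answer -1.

Step 1: flows [1->0,2->0,2->1,2->3] -> levels [10 9 7 1]
Step 2: flows [0->1,0->2,1->2,2->3] -> levels [8 9 8 2]
Step 3: flows [1->0,0=2,1->2,2->3] -> levels [9 7 8 3]
Step 4: flows [0->1,0->2,2->1,2->3] -> levels [7 9 7 4]
Step 5: flows [1->0,0=2,1->2,2->3] -> levels [8 7 7 5]
Step 6: flows [0->1,0->2,1=2,2->3] -> levels [6 8 7 6]
Step 7: flows [1->0,2->0,1->2,2->3] -> levels [8 6 6 7]
Step 8: flows [0->1,0->2,1=2,3->2] -> levels [6 7 8 6]
Step 9: flows [1->0,2->0,2->1,2->3] -> levels [8 7 5 7]
Step 10: flows [0->1,0->2,1->2,3->2] -> levels [6 7 8 6]
  -> period-2 cycle (repeats step 8); tank 2 never drops to <=4
Tank 2 never reaches <=4 within 15 steps

Answer: -1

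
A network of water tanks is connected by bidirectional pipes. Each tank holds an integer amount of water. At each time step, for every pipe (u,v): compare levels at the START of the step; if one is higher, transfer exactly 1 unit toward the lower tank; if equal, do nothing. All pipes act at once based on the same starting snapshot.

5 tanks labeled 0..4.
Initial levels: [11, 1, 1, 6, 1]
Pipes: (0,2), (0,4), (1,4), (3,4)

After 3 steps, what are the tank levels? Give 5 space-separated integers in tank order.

Step 1: flows [0->2,0->4,1=4,3->4] -> levels [9 1 2 5 3]
Step 2: flows [0->2,0->4,4->1,3->4] -> levels [7 2 3 4 4]
Step 3: flows [0->2,0->4,4->1,3=4] -> levels [5 3 4 4 4]

Answer: 5 3 4 4 4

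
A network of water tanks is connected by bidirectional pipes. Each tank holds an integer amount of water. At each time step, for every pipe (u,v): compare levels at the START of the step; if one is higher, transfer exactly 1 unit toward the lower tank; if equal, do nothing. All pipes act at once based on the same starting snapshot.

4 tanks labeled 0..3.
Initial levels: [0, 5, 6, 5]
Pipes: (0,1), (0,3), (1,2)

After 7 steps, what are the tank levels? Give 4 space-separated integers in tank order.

Step 1: flows [1->0,3->0,2->1] -> levels [2 5 5 4]
Step 2: flows [1->0,3->0,1=2] -> levels [4 4 5 3]
Step 3: flows [0=1,0->3,2->1] -> levels [3 5 4 4]
Step 4: flows [1->0,3->0,1->2] -> levels [5 3 5 3]
Step 5: flows [0->1,0->3,2->1] -> levels [3 5 4 4]
  -> period-2 cycle: step 5 state = step 3 state
  -> state at step 7: (7-3) mod 2 = 0, same as step 3 -> [3 5 4 4]

Answer: 3 5 4 4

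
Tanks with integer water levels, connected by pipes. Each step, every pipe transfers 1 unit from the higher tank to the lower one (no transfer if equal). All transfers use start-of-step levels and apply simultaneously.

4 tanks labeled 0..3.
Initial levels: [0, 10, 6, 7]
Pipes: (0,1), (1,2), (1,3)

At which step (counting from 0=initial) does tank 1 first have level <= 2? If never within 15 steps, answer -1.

Answer: -1

Derivation:
Step 1: flows [1->0,1->2,1->3] -> levels [1 7 7 8]
Step 2: flows [1->0,1=2,3->1] -> levels [2 7 7 7]
Step 3: flows [1->0,1=2,1=3] -> levels [3 6 7 7]
Step 4: flows [1->0,2->1,3->1] -> levels [4 7 6 6]
Step 5: flows [1->0,1->2,1->3] -> levels [5 4 7 7]
Step 6: flows [0->1,2->1,3->1] -> levels [4 7 6 6]
  -> period-2 cycle (repeats step 4); tank 1 never drops to <=2
Tank 1 never reaches <=2 within 15 steps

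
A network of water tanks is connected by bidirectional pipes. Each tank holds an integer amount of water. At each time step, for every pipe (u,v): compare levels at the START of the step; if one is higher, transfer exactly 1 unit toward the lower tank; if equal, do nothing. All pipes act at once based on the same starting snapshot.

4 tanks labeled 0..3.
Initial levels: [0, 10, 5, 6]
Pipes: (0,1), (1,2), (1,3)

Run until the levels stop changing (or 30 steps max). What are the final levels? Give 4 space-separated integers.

Step 1: flows [1->0,1->2,1->3] -> levels [1 7 6 7]
Step 2: flows [1->0,1->2,1=3] -> levels [2 5 7 7]
Step 3: flows [1->0,2->1,3->1] -> levels [3 6 6 6]
Step 4: flows [1->0,1=2,1=3] -> levels [4 5 6 6]
Step 5: flows [1->0,2->1,3->1] -> levels [5 6 5 5]
Step 6: flows [1->0,1->2,1->3] -> levels [6 3 6 6]
Step 7: flows [0->1,2->1,3->1] -> levels [5 6 5 5]
  -> period-2 cycle: step 7 state = step 5 state; never stabilizes
  -> state at step 30: (30-5) mod 2 = 1, same as step 6 -> [6 3 6 6]

Answer: 6 3 6 6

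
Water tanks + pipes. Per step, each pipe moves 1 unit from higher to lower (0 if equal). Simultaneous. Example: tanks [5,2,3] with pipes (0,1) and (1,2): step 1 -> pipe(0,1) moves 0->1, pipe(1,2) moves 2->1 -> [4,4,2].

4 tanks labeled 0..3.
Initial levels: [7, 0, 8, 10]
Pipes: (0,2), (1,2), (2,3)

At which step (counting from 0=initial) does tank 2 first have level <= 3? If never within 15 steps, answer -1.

Step 1: flows [2->0,2->1,3->2] -> levels [8 1 7 9]
Step 2: flows [0->2,2->1,3->2] -> levels [7 2 8 8]
Step 3: flows [2->0,2->1,2=3] -> levels [8 3 6 8]
Step 4: flows [0->2,2->1,3->2] -> levels [7 4 7 7]
Step 5: flows [0=2,2->1,2=3] -> levels [7 5 6 7]
Step 6: flows [0->2,2->1,3->2] -> levels [6 6 7 6]
Step 7: flows [2->0,2->1,2->3] -> levels [7 7 4 7]
Step 8: flows [0->2,1->2,3->2] -> levels [6 6 7 6]
  -> period-2 cycle (repeats step 6); tank 2 never drops to <=3
Tank 2 never reaches <=3 within 15 steps

Answer: -1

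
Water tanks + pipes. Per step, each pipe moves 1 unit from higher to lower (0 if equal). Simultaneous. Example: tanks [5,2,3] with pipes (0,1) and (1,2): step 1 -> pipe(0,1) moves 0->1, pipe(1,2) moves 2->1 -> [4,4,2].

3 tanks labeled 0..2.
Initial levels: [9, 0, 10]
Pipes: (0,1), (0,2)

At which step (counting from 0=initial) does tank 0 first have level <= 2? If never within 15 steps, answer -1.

Step 1: flows [0->1,2->0] -> levels [9 1 9]
Step 2: flows [0->1,0=2] -> levels [8 2 9]
Step 3: flows [0->1,2->0] -> levels [8 3 8]
Step 4: flows [0->1,0=2] -> levels [7 4 8]
Step 5: flows [0->1,2->0] -> levels [7 5 7]
Step 6: flows [0->1,0=2] -> levels [6 6 7]
Step 7: flows [0=1,2->0] -> levels [7 6 6]
Step 8: flows [0->1,0->2] -> levels [5 7 7]
Step 9: flows [1->0,2->0] -> levels [7 6 6]
  -> period-2 cycle (repeats step 7); tank 0 never drops to <=2
Tank 0 never reaches <=2 within 15 steps

Answer: -1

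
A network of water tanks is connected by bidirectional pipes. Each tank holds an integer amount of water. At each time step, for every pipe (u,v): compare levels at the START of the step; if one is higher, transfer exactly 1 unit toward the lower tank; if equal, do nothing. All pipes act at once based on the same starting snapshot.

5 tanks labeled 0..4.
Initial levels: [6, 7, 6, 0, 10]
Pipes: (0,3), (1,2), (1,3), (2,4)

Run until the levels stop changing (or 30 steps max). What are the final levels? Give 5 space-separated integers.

Answer: 6 5 7 5 6

Derivation:
Step 1: flows [0->3,1->2,1->3,4->2] -> levels [5 5 8 2 9]
Step 2: flows [0->3,2->1,1->3,4->2] -> levels [4 5 8 4 8]
Step 3: flows [0=3,2->1,1->3,2=4] -> levels [4 5 7 5 8]
Step 4: flows [3->0,2->1,1=3,4->2] -> levels [5 6 7 4 7]
Step 5: flows [0->3,2->1,1->3,2=4] -> levels [4 6 6 6 7]
Step 6: flows [3->0,1=2,1=3,4->2] -> levels [5 6 7 5 6]
Step 7: flows [0=3,2->1,1->3,2->4] -> levels [5 6 5 6 7]
Step 8: flows [3->0,1->2,1=3,4->2] -> levels [6 5 7 5 6]
Step 9: flows [0->3,2->1,1=3,2->4] -> levels [5 6 5 6 7]
  -> period-2 cycle: step 9 state = step 7 state; never stabilizes
  -> state at step 30: (30-7) mod 2 = 1, same as step 8 -> [6 5 7 5 6]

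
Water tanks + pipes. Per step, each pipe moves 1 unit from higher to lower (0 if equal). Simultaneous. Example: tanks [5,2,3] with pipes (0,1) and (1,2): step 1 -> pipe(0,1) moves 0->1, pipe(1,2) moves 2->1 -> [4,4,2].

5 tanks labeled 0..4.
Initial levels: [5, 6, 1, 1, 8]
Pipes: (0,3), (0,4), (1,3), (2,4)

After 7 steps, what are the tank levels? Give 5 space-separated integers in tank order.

Step 1: flows [0->3,4->0,1->3,4->2] -> levels [5 5 2 3 6]
Step 2: flows [0->3,4->0,1->3,4->2] -> levels [5 4 3 5 4]
Step 3: flows [0=3,0->4,3->1,4->2] -> levels [4 5 4 4 4]
Step 4: flows [0=3,0=4,1->3,2=4] -> levels [4 4 4 5 4]
Step 5: flows [3->0,0=4,3->1,2=4] -> levels [5 5 4 3 4]
Step 6: flows [0->3,0->4,1->3,2=4] -> levels [3 4 4 5 5]
Step 7: flows [3->0,4->0,3->1,4->2] -> levels [5 5 5 3 3]

Answer: 5 5 5 3 3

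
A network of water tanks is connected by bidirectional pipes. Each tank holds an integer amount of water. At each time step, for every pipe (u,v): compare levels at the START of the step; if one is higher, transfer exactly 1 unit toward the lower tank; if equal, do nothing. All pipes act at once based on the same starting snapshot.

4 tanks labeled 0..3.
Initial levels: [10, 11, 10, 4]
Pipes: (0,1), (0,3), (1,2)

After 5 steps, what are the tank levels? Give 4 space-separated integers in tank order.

Answer: 9 9 9 8

Derivation:
Step 1: flows [1->0,0->3,1->2] -> levels [10 9 11 5]
Step 2: flows [0->1,0->3,2->1] -> levels [8 11 10 6]
Step 3: flows [1->0,0->3,1->2] -> levels [8 9 11 7]
Step 4: flows [1->0,0->3,2->1] -> levels [8 9 10 8]
Step 5: flows [1->0,0=3,2->1] -> levels [9 9 9 8]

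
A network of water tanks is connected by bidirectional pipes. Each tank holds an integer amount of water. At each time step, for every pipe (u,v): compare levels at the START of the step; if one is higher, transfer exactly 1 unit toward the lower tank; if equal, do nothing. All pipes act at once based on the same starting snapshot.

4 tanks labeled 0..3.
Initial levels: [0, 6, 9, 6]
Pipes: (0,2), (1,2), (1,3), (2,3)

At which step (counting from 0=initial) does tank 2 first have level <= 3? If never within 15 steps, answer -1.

Step 1: flows [2->0,2->1,1=3,2->3] -> levels [1 7 6 7]
Step 2: flows [2->0,1->2,1=3,3->2] -> levels [2 6 7 6]
Step 3: flows [2->0,2->1,1=3,2->3] -> levels [3 7 4 7]
Step 4: flows [2->0,1->2,1=3,3->2] -> levels [4 6 5 6]
Step 5: flows [2->0,1->2,1=3,3->2] -> levels [5 5 6 5]
Step 6: flows [2->0,2->1,1=3,2->3] -> levels [6 6 3 6]
Tank 2 first reaches <=3 at step 6

Answer: 6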